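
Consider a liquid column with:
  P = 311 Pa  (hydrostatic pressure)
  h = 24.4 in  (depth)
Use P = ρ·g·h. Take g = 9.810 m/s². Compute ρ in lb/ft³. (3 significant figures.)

3.19 lb/ft³

Solving P = ρ·g·h for ρ: ρ = P/(g·h).
P = 311 Pa; h = 24.4 in = 0.6198 m; g = 9.810 m/s².
ρ = 51.15 kg/m³
51.15 kg/m³ × (1 lb/ft³ / 16.02 kg/m³) = 3.193 lb/ft³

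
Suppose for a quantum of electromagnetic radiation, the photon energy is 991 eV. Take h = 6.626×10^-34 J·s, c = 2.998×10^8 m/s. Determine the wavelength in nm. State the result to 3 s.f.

Rearranging E = h·c/λ for λ: λ = hc/E.
E = 991 eV = 1.588×10^-16 J; h = 6.626×10^-34 J·s; c = 2.998×10^8 m/s.
λ = 1.251×10^-9 m
1.251×10^-9 m × (1 nm / 1.000×10^-9 m) = 1.251 nm

1.25 nm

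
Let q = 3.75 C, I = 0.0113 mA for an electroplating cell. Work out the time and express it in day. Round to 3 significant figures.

Rearranging q = I·t for t: t = q/I.
q = 3.75 C; I = 0.0113 mA = 1.130×10^-5 A.
t = 3.319×10^5 s
3.319×10^5 s × (1 day / 86400 s) = 3.841 day

3.84 day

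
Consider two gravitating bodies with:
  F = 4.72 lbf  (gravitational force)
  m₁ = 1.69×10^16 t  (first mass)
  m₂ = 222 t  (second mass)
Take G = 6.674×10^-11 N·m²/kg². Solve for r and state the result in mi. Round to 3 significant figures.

2150 mi

Solving F = G·m₁·m₂/r² for r: r = √(G·m₁m₂/F).
F = 4.72 lbf = 21.00 N; m₁ = 1.69×10^16 t = 1.690×10^19 kg; m₂ = 222 t = 2.220×10^5 kg; G = 6.674×10^-11 N·m²/kg².
r = 3.453×10^6 m
3.453×10^6 m × (1 mi / 1609 m) = 2146 mi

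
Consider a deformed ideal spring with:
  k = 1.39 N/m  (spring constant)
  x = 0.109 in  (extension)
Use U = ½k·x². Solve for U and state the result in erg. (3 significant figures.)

Directly: U = ½kx².
k = 1.39 N/m; x = 0.109 in = 0.002769 m.
U = 5.327×10^-6 J  (the unit combination reduces to kg·m²/s² = J)
5.327×10^-6 J × (1 erg / 1.000×10^-7 J) = 53.27 erg

53.3 erg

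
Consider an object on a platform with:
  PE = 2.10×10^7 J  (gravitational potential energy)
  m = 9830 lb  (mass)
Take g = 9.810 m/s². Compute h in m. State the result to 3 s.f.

480 m

Rearranging: h = PE/(m·g).
PE = 2.10×10^7 J; m = 9830 lb = 4459 kg; g = 9.810 m/s².
h = 480.1 m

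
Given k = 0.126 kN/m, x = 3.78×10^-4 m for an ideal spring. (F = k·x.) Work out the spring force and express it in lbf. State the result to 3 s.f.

0.0107 lbf

From Hooke's law: F = kx.
k = 0.126 kN/m = 126.0 N/m; x = 3.78×10^-4 m.
F = 0.04763 N
0.04763 N × (1 lbf / 4.448 N) = 0.01071 lbf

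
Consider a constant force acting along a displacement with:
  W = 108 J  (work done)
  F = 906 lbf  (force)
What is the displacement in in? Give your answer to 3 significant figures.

Rearranging: d = W/F.
W = 108 J; F = 906 lbf = 4030 N.
d = 0.02680 m
0.02680 m × (1 in / 0.02540 m) = 1.055 in

1.06 in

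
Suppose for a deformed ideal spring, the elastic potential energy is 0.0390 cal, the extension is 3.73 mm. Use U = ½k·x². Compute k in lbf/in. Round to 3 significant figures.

Rearranging U = ½k·x² for k: k = 2U/x².
U = 0.0390 cal = 0.1632 J; x = 3.73 mm = 0.003730 m.
k = 23457 N/m
23457 N/m × (1 lbf/in / 175.1 N/m) = 133.9 lbf/in

134 lbf/in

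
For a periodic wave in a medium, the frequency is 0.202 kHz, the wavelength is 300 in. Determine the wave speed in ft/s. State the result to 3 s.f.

5050 ft/s

v is given directly by: v = fλ.
f = 0.202 kHz = 202.0 Hz; λ = 300 in = 7.620 m.
v = 1539 m/s
1539 m/s × (1 ft/s / 0.3048 m/s) = 5050 ft/s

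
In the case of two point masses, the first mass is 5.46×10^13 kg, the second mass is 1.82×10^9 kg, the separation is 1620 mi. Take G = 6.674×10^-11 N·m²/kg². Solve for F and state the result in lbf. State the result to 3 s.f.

F is given directly by: F = Gm₁m₂/r².
m₁ = 5.46×10^13 kg; m₂ = 1.82×10^9 kg; r = 1620 mi = 2.607×10^6 m; G = 6.674×10^-11 N·m²/kg².
F = 0.9757 N  (the unit combination reduces to kg·m/s² = N)
0.9757 N × (1 lbf / 4.448 N) = 0.2193 lbf

0.219 lbf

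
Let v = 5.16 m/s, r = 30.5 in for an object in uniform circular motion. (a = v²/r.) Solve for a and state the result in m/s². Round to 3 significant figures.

a is given directly by: a = v²/r.
v = 5.16 m/s; r = 30.5 in = 0.7747 m.
a = 34.37 m/s²

34.4 m/s²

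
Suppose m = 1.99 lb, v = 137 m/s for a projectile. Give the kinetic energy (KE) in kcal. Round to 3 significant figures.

KE is given directly by: KE = ½mv².
m = 1.99 lb = 0.9026 kg; v = 137 m/s.
KE = 8471 J
8471 J × (1 kcal / 4184 J) = 2.025 kcal

2.02 kcal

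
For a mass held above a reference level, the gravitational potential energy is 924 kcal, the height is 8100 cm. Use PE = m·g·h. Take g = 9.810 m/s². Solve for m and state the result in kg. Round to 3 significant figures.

4870 kg

Rearranging PE = m·g·h for m: m = PE/(g·h).
PE = 924 kcal = 3.866×10^6 J; h = 8100 cm = 81.00 m; g = 9.810 m/s².
m = 4865 kg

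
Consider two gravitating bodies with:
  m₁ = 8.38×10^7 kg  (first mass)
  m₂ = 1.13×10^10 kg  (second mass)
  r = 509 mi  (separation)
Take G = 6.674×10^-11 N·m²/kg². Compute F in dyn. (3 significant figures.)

Directly: F = Gm₁m₂/r².
m₁ = 8.38×10^7 kg; m₂ = 1.13×10^10 kg; r = 509 mi = 8.192×10^5 m; G = 6.674×10^-11 N·m²/kg².
F = 9.418×10^-5 N  (the unit combination reduces to kg·m/s² = N)
9.418×10^-5 N × (1 dyn / 1.000×10^-5 N) = 9.418 dyn

9.42 dyn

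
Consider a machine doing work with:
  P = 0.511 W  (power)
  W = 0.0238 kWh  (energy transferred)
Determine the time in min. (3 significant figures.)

2790 min

Solving P = W/t for t: t = W/P.
P = 0.511 W; W = 0.0238 kWh = 85680 J.
t = 1.677×10^5 s
1.677×10^5 s × (1 min / 60.00 s) = 2795 min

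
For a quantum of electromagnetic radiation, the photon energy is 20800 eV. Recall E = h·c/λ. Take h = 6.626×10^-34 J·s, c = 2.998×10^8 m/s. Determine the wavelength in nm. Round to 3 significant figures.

Rearranging: λ = hc/E.
E = 20800 eV = 3.333×10^-15 J; h = 6.626×10^-34 J·s; c = 2.998×10^8 m/s.
λ = 5.961×10^-11 m
5.961×10^-11 m × (1 nm / 1.000×10^-9 m) = 0.05961 nm

0.0596 nm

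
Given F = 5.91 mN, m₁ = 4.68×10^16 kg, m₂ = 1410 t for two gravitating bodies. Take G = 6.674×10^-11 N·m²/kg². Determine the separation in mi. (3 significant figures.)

Rearranging F = G·m₁·m₂/r² for r: r = √(G·m₁m₂/F).
F = 5.91 mN = 0.005910 N; m₁ = 4.68×10^16 kg; m₂ = 1410 t = 1.410×10^6 kg; G = 6.674×10^-11 N·m²/kg².
r = 2.730×10^7 m
2.730×10^7 m × (1 mi / 1609 m) = 16962 mi

17000 mi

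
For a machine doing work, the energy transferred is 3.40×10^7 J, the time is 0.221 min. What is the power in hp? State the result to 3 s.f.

3440 hp

Directly: P = W/t.
W = 3.40×10^7 J; t = 0.221 min = 13.26 s.
P = 2.564×10^6 W  (the unit combination reduces to kg·m²/s³ = W)
2.564×10^6 W × (1 hp / 745.7 W) = 3439 hp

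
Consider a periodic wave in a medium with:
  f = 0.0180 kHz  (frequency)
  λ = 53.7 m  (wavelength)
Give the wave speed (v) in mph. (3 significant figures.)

2160 mph

Directly: v = fλ.
f = 0.0180 kHz = 18.00 Hz; λ = 53.7 m.
v = 966.6 m/s
966.6 m/s × (1 mph / 0.4470 m/s) = 2162 mph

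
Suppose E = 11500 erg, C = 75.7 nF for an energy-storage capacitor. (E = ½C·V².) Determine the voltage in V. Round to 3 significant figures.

Rearranging: V = √(2E/C).
E = 11500 erg = 0.001150 J; C = 75.7 nF = 7.570×10^-8 F.
V = 174.3 V  (the unit combination reduces to kg·m²/(A·s³) = V)

174 V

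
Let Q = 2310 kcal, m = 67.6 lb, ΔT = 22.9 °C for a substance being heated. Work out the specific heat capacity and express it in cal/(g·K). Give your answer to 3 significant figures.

Rearranging Q = m·c·ΔT for c: c = Q/(m·ΔT).
Q = 2310 kcal = 9.665×10^6 J; m = 67.6 lb = 30.66 kg; ΔT = 22.9 °C = 22.90 K.
c = 13764 J/(kg·K)
13764 J/(kg·K) × (1 cal/(g·K) / 4184 J/(kg·K)) = 3.290 cal/(g·K)

3.29 cal/(g·K)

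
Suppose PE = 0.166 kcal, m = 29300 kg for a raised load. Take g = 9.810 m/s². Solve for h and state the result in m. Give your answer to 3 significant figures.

Rearranging: h = PE/(m·g).
PE = 0.166 kcal = 694.5 J; m = 29300 kg; g = 9.810 m/s².
h = 0.002416 m

0.00242 m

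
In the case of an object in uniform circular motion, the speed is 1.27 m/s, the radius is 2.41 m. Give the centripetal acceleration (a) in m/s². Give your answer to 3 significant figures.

a is given directly by: a = v²/r.
v = 1.27 m/s; r = 2.41 m.
a = 0.6693 m/s²

0.669 m/s²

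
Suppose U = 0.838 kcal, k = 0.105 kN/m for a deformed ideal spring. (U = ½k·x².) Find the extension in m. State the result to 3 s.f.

8.17 m

Rearranging: x = √(2U/k).
U = 0.838 kcal = 3506 J; k = 0.105 kN/m = 105.0 N/m.
x = 8.172 m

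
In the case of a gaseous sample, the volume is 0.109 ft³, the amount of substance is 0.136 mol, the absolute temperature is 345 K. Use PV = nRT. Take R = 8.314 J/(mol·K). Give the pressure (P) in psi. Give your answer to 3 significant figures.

18.3 psi

Directly: P = nRT/V.
V = 0.109 ft³ = 0.003087 m³; n = 0.136 mol; T = 345 K; R = 8.314 J/(mol·K).
P = 1.264×10^5 Pa
1.264×10^5 Pa × (1 psi / 6895 Pa) = 18.33 psi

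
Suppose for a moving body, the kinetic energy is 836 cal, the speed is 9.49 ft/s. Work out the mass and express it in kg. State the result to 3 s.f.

836 kg

Rearranging KE = ½mv² for m: m = 2·KE/v².
KE = 836 cal = 3498 J; v = 9.49 ft/s = 2.893 m/s.
m = 836.1 kg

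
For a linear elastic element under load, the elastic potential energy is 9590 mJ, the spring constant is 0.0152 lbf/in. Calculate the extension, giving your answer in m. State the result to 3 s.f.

2.68 m

Solving U = ½k·x² for x: x = √(2U/k).
U = 9590 mJ = 9.590 J; k = 0.0152 lbf/in = 2.662 N/m.
x = 2.684 m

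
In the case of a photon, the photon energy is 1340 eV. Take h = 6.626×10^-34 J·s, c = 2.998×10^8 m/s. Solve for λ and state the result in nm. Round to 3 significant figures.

0.925 nm

Rearranging E = h·c/λ for λ: λ = hc/E.
E = 1340 eV = 2.147×10^-16 J; h = 6.626×10^-34 J·s; c = 2.998×10^8 m/s.
λ = 9.253×10^-10 m
9.253×10^-10 m × (1 nm / 1.000×10^-9 m) = 0.9253 nm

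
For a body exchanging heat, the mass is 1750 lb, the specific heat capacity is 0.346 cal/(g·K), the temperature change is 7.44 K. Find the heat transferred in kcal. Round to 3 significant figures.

Q is given directly by: Q = mcΔT.
m = 1750 lb = 793.8 kg; c = 0.346 cal/(g·K) = 1448 J/(kg·K); ΔT = 7.44 K.
Q = 8.550×10^6 J
8.550×10^6 J × (1 kcal / 4184 J) = 2043 kcal

2040 kcal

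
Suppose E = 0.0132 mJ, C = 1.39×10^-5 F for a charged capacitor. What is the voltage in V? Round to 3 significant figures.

1.38 V

Rearranging: V = √(2E/C).
E = 0.0132 mJ = 1.320×10^-5 J; C = 1.39×10^-5 F.
V = 1.378 V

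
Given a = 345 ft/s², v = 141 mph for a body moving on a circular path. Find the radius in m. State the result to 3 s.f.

Rearranging a = v²/r for r: r = v²/a.
a = 345 ft/s² = 105.2 m/s²; v = 141 mph = 63.03 m/s.
r = 37.78 m

37.8 m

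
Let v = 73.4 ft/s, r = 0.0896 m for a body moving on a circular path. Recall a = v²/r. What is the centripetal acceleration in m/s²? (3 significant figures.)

a is given directly by: a = v²/r.
v = 73.4 ft/s = 22.37 m/s; r = 0.0896 m.
a = 5586 m/s²

5590 m/s²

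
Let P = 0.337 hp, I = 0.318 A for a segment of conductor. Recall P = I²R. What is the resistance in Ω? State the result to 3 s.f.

Solving P = I²R for R: R = P/I².
P = 0.337 hp = 251.3 W; I = 0.318 A.
R = 2485 Ω

2490 Ω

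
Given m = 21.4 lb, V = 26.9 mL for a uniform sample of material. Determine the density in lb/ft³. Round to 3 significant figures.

22500 lb/ft³

Directly: ρ = m/V.
m = 21.4 lb = 9.707 kg; V = 26.9 mL = 2.690×10^-5 m³.
ρ = 3.609×10^5 kg/m³
3.609×10^5 kg/m³ × (1 lb/ft³ / 16.02 kg/m³) = 22527 lb/ft³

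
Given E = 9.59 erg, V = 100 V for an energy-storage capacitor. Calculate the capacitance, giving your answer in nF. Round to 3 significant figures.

Solving E = ½C·V² for C: C = 2E/V².
E = 9.59 erg = 9.590×10^-7 J; V = 100 V.
C = 1.918×10^-10 F
1.918×10^-10 F × (1 nF / 1.000×10^-9 F) = 0.1918 nF

0.192 nF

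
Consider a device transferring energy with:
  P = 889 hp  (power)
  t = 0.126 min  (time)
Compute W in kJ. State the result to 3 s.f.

5010 kJ

Rearranging: W = P·t.
P = 889 hp = 6.629×10^5 W; t = 0.126 min = 7.560 s.
W = 5.012×10^6 J
5.012×10^6 J × (1 kJ / 1000 J) = 5012 kJ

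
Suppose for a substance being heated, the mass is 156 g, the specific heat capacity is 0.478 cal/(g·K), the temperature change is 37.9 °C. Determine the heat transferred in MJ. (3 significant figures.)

Q is given directly by: Q = mcΔT.
m = 156 g = 0.1560 kg; c = 0.478 cal/(g·K) = 2000 J/(kg·K); ΔT = 37.9 °C = 37.90 K.
Q = 11825 J  (the unit combination reduces to kg·m²/s² = J)
11825 J × (1 MJ / 1.000×10^6 J) = 0.01182 MJ

0.0118 MJ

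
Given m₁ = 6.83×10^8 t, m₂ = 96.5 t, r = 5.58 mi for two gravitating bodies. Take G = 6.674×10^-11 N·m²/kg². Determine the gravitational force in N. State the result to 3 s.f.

From Newton's law of gravitation: F = Gm₁m₂/r².
m₁ = 6.83×10^8 t = 6.830×10^11 kg; m₂ = 96.5 t = 96500 kg; r = 5.58 mi = 8980 m; G = 6.674×10^-11 N·m²/kg².
F = 0.05455 N

0.0545 N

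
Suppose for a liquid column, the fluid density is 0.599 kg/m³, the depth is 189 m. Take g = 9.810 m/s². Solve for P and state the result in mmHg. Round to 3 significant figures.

8.33 mmHg

Directly: P = ρgh.
ρ = 0.599 kg/m³; h = 189 m; g = 9.810 m/s².
P = 1111 Pa
1111 Pa × (1 mmHg / 133.3 Pa) = 8.330 mmHg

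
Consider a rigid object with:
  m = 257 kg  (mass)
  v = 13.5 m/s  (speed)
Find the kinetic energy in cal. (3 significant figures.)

5600 cal

Directly: KE = ½mv².
m = 257 kg; v = 13.5 m/s.
KE = 23419 J
23419 J × (1 cal / 4.184 J) = 5597 cal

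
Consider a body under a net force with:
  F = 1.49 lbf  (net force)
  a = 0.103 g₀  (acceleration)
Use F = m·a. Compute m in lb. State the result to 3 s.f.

From Newton's second law: m = F/a.
F = 1.49 lbf = 6.628 N; a = 0.103 g₀ = 1.010 m/s².
m = 6.562 kg
6.562 kg × (1 lb / 0.4536 kg) = 14.47 lb

14.5 lb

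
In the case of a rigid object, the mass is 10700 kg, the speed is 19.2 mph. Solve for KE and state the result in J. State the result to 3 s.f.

3.94×10^5 J

Directly: KE = ½mv².
m = 10700 kg; v = 19.2 mph = 8.583 m/s.
KE = 3.941×10^5 J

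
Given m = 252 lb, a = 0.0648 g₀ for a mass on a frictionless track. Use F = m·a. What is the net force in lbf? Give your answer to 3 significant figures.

16.3 lbf

From Newton's second law: F = m·a.
m = 252 lb = 114.3 kg; a = 0.0648 g₀ = 0.6355 m/s².
F = 72.64 N
72.64 N × (1 lbf / 4.448 N) = 16.33 lbf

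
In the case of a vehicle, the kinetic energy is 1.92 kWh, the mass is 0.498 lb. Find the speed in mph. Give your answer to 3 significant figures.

Rearranging: v = √(2·KE/m).
KE = 1.92 kWh = 6.912×10^6 J; m = 0.498 lb = 0.2259 kg.
v = 7823 m/s
7823 m/s × (1 mph / 0.4470 m/s) = 17499 mph

17500 mph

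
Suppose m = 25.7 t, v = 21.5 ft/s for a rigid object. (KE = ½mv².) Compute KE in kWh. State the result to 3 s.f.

KE is given directly by: KE = ½mv².
m = 25.7 t = 25700 kg; v = 21.5 ft/s = 6.553 m/s.
KE = 5.518×10^5 J
5.518×10^5 J × (1 kWh / 3.600×10^6 J) = 0.1533 kWh

0.153 kWh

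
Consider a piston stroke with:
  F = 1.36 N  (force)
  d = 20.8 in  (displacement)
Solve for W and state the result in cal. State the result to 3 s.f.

0.172 cal

W is given directly by: W = F·d.
F = 1.36 N; d = 20.8 in = 0.5283 m.
W = 0.7185 J
0.7185 J × (1 cal / 4.184 J) = 0.1717 cal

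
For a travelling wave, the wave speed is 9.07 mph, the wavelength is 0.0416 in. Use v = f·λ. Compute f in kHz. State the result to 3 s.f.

3.84 kHz

Solving v = f·λ for f: f = v/λ.
v = 9.07 mph = 4.055 m/s; λ = 0.0416 in = 0.001057 m.
f = 3837 Hz
3837 Hz × (1 kHz / 1000 Hz) = 3.837 kHz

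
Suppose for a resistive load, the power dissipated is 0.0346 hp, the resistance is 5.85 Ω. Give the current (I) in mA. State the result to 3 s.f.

Solving P = I²R for I: I = √(P/R).
P = 0.0346 hp = 25.80 W; R = 5.85 Ω.
I = 2.100 A
2.100 A × (1 mA / 0.001000 A) = 2100 mA

2100 mA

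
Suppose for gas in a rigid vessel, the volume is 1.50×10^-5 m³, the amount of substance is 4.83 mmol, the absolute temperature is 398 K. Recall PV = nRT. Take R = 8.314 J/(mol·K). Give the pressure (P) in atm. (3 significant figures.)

From the ideal-gas law: P = nRT/V.
V = 1.50×10^-5 m³; n = 4.83 mmol = 0.004830 mol; T = 398 K; R = 8.314 J/(mol·K).
P = 1.065×10^6 Pa  (the unit combination reduces to kg/(m·s²) = Pa)
1.065×10^6 Pa × (1 atm / 1.013×10^5 Pa) = 10.52 atm

10.5 atm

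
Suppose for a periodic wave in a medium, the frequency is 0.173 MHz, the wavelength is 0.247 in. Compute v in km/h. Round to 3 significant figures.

v is given directly by: v = fλ.
f = 0.173 MHz = 1.730×10^5 Hz; λ = 0.247 in = 0.006274 m.
v = 1085 m/s
1085 m/s × (1 km/h / 0.2778 m/s) = 3907 km/h

3910 km/h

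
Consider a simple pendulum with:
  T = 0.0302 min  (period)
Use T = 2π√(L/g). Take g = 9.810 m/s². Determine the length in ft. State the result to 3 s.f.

2.68 ft

Solving T = 2π√(L/g) for L: L = g·(T/2π)².
T = 0.0302 min = 1.812 s; g = 9.810 m/s².
L = 0.8159 m
0.8159 m × (1 ft / 0.3048 m) = 2.677 ft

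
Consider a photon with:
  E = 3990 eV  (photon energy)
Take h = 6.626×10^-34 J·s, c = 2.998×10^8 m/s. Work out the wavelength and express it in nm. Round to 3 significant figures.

0.311 nm

Rearranging: λ = hc/E.
E = 3990 eV = 6.393×10^-16 J; h = 6.626×10^-34 J·s; c = 2.998×10^8 m/s.
λ = 3.107×10^-10 m
3.107×10^-10 m × (1 nm / 1.000×10^-9 m) = 0.3107 nm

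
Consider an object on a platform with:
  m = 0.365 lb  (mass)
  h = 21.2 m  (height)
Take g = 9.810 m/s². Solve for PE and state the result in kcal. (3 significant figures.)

0.00823 kcal

Directly: PE = mgh.
m = 0.365 lb = 0.1656 kg; h = 21.2 m; g = 9.810 m/s².
PE = 34.43 J  (the unit combination reduces to kg·m²/s² = J)
34.43 J × (1 kcal / 4184 J) = 0.008229 kcal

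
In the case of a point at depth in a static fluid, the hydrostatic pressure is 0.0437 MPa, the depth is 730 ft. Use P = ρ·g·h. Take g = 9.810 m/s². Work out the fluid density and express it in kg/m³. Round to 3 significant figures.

20.0 kg/m³

Rearranging: ρ = P/(g·h).
P = 0.0437 MPa = 43700 Pa; h = 730 ft = 222.5 m; g = 9.810 m/s².
ρ = 20.02 kg/m³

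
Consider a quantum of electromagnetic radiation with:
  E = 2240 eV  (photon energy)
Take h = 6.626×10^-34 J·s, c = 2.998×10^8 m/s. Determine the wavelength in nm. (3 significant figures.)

Rearranging: λ = hc/E.
E = 2240 eV = 3.589×10^-16 J; h = 6.626×10^-34 J·s; c = 2.998×10^8 m/s.
λ = 5.535×10^-10 m
5.535×10^-10 m × (1 nm / 1.000×10^-9 m) = 0.5535 nm

0.554 nm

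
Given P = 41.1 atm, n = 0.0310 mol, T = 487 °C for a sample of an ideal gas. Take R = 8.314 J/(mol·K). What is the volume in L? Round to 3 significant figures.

From the ideal-gas law: V = nRT/P.
P = 41.1 atm = 4.164×10^6 Pa; n = 0.0310 mol; T = 487 °C = 760.1 K; R = 8.314 J/(mol·K).
V = 4.704×10^-5 m³
4.704×10^-5 m³ × (1 L / 0.001000 m³) = 0.04704 L

0.0470 L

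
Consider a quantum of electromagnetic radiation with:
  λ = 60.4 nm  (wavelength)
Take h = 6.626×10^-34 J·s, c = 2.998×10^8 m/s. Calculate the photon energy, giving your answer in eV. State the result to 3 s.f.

20.5 eV

E is given directly by: E = hc/λ.
λ = 60.4 nm = 6.040×10^-8 m; h = 6.626×10^-34 J·s; c = 2.998×10^8 m/s.
E = 3.289×10^-18 J
3.289×10^-18 J × (1 eV / 1.602×10^-19 J) = 20.53 eV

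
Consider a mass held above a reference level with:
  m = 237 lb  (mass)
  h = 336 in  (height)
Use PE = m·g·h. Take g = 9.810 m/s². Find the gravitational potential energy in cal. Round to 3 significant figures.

2150 cal

PE is given directly by: PE = mgh.
m = 237 lb = 107.5 kg; h = 336 in = 8.534 m; g = 9.810 m/s².
PE = 9000 J
9000 J × (1 cal / 4.184 J) = 2151 cal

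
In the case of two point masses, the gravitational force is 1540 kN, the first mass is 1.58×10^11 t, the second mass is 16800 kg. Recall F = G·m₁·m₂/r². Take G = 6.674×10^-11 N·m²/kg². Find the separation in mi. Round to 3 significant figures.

0.00666 mi

From Newton's law of gravitation: r = √(G·m₁m₂/F).
F = 1540 kN = 1.540×10^6 N; m₁ = 1.58×10^11 t = 1.580×10^14 kg; m₂ = 16800 kg; G = 6.674×10^-11 N·m²/kg².
r = 10.73 m
10.73 m × (1 mi / 1609 m) = 0.006664 mi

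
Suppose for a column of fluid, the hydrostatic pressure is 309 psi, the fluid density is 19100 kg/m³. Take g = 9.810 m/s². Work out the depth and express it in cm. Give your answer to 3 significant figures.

1140 cm

Rearranging: h = P/(ρ·g).
P = 309 psi = 2.130×10^6 Pa; ρ = 19100 kg/m³; g = 9.810 m/s².
h = 11.37 m
11.37 m × (1 cm / 0.01000 m) = 1137 cm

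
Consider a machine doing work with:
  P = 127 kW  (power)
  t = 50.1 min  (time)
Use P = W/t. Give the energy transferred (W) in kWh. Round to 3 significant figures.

Rearranging P = W/t for W: W = P·t.
P = 127 kW = 1.270×10^5 W; t = 50.1 min = 3006 s.
W = 3.818×10^8 J
3.818×10^8 J × (1 kWh / 3.600×10^6 J) = 106.0 kWh

106 kWh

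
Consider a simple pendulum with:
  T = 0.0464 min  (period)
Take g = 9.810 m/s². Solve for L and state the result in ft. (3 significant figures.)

Solving T = 2π√(L/g) for L: L = g·(T/2π)².
T = 0.0464 min = 2.784 s; g = 9.810 m/s².
L = 1.926 m
1.926 m × (1 ft / 0.3048 m) = 6.319 ft

6.32 ft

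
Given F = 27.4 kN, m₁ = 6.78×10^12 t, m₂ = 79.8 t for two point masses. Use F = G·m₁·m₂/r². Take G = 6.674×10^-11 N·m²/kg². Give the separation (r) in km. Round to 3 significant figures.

1.15 km

From Newton's law of gravitation: r = √(G·m₁m₂/F).
F = 27.4 kN = 27400 N; m₁ = 6.78×10^12 t = 6.780×10^15 kg; m₂ = 79.8 t = 79800 kg; G = 6.674×10^-11 N·m²/kg².
r = 1148 m
1148 m × (1 km / 1000 m) = 1.148 km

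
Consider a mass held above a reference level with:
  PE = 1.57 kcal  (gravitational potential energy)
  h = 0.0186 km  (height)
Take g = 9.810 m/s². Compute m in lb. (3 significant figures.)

Rearranging PE = m·g·h for m: m = PE/(g·h).
PE = 1.57 kcal = 6569 J; h = 0.0186 km = 18.60 m; g = 9.810 m/s².
m = 36.00 kg
36.00 kg × (1 lb / 0.4536 kg) = 79.37 lb

79.4 lb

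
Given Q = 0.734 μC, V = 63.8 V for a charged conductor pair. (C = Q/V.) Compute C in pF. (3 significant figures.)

Directly: C = Q/V.
Q = 0.734 μC = 7.340×10^-7 C; V = 63.8 V.
C = 1.150×10^-8 F
1.150×10^-8 F × (1 pF / 1.000×10^-12 F) = 11505 pF

11500 pF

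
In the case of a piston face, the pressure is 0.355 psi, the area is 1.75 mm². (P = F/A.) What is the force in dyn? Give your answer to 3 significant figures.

Rearranging: F = P·A.
P = 0.355 psi = 2448 Pa; A = 1.75 mm² = 1.750×10^-6 m².
F = 0.004283 N
0.004283 N × (1 dyn / 1.000×10^-5 N) = 428.3 dyn

428 dyn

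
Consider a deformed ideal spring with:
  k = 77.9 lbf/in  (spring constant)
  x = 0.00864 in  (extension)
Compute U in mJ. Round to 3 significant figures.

Directly: U = ½kx².
k = 77.9 lbf/in = 13642 N/m; x = 0.00864 in = 2.195×10^-4 m.
U = 3.285×10^-4 J
3.285×10^-4 J × (1 mJ / 0.001000 J) = 0.3285 mJ

0.329 mJ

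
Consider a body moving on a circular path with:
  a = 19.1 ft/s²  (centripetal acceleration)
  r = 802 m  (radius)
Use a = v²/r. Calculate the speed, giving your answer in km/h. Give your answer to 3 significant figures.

246 km/h

Solving a = v²/r for v: v = √(a·r).
a = 19.1 ft/s² = 5.822 m/s²; r = 802 m.
v = 68.33 m/s
68.33 m/s × (1 km/h / 0.2778 m/s) = 246.0 km/h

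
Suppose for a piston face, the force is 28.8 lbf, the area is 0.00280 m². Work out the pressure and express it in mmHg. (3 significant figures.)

P is given directly by: P = F/A.
F = 28.8 lbf = 128.1 N; A = 0.00280 m².
P = 45753 Pa
45753 Pa × (1 mmHg / 133.3 Pa) = 343.2 mmHg

343 mmHg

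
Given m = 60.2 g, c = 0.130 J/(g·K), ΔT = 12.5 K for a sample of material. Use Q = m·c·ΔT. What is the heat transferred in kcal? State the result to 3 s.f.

Directly: Q = mcΔT.
m = 60.2 g = 0.06020 kg; c = 0.130 J/(g·K) = 130.0 J/(kg·K); ΔT = 12.5 K.
Q = 97.83 J
97.83 J × (1 kcal / 4184 J) = 0.02338 kcal

0.0234 kcal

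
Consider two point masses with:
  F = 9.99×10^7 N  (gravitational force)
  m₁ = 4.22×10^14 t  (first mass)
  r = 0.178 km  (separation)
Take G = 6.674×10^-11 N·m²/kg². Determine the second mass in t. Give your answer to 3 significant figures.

112 t

From Newton's law of gravitation: m₂ = F·r²/(G·m₁).
F = 9.99×10^7 N; m₁ = 4.22×10^14 t = 4.220×10^17 kg; r = 0.178 km = 178.0 m; G = 6.674×10^-11 N·m²/kg².
m₂ = 1.124×10^5 kg
1.124×10^5 kg × (1 t / 1000 kg) = 112.4 t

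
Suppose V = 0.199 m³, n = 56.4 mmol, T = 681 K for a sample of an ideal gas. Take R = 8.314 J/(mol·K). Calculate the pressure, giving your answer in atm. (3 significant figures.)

0.0158 atm

Directly: P = nRT/V.
V = 0.199 m³; n = 56.4 mmol = 0.05640 mol; T = 681 K; R = 8.314 J/(mol·K).
P = 1605 Pa
1605 Pa × (1 atm / 1.013×10^5 Pa) = 0.01584 atm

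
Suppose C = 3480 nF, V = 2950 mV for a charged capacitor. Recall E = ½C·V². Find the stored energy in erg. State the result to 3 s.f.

Directly: E = ½CV².
C = 3480 nF = 3.480×10^-6 F; V = 2950 mV = 2.950 V.
E = 1.514×10^-5 J
1.514×10^-5 J × (1 erg / 1.000×10^-7 J) = 151.4 erg

151 erg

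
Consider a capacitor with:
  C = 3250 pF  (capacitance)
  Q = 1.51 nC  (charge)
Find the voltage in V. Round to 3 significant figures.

Solving C = Q/V for V: V = Q/C.
C = 3250 pF = 3.250×10^-9 F; Q = 1.51 nC = 1.510×10^-9 C.
V = 0.4646 V

0.465 V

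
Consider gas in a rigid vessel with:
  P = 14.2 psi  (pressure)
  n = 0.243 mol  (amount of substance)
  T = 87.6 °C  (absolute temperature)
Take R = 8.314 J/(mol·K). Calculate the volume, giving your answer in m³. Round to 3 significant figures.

0.00744 m³

Solving PV = nRT for V: V = nRT/P.
P = 14.2 psi = 97906 Pa; n = 0.243 mol; T = 87.6 °C = 360.8 K; R = 8.314 J/(mol·K).
V = 0.007444 m³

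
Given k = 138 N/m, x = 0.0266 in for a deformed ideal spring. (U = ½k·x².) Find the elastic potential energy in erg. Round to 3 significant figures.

U is given directly by: U = ½kx².
k = 138 N/m; x = 0.0266 in = 6.756×10^-4 m.
U = 3.150×10^-5 J  (the unit combination reduces to kg·m²/s² = J)
3.150×10^-5 J × (1 erg / 1.000×10^-7 J) = 315.0 erg

315 erg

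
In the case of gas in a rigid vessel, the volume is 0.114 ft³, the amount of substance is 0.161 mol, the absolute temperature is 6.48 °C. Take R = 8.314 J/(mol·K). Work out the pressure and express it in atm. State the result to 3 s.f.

1.14 atm

P is given directly by: P = nRT/V.
V = 0.114 ft³ = 0.003228 m³; n = 0.161 mol; T = 6.48 °C = 279.6 K; R = 8.314 J/(mol·K).
P = 1.159×10^5 Pa
1.159×10^5 Pa × (1 atm / 1.013×10^5 Pa) = 1.144 atm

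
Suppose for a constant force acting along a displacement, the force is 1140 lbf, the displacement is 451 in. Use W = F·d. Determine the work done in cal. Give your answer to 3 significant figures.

13900 cal

Directly: W = F·d.
F = 1140 lbf = 5071 N; d = 451 in = 11.46 m.
W = 58090 J  (the unit combination reduces to kg·m²/s² = J)
58090 J × (1 cal / 4.184 J) = 13884 cal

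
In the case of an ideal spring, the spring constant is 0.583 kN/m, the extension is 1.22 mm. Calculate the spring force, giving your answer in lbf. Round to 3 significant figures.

From Hooke's law: F = kx.
k = 0.583 kN/m = 583.0 N/m; x = 1.22 mm = 0.001220 m.
F = 0.7113 N
0.7113 N × (1 lbf / 4.448 N) = 0.1599 lbf

0.160 lbf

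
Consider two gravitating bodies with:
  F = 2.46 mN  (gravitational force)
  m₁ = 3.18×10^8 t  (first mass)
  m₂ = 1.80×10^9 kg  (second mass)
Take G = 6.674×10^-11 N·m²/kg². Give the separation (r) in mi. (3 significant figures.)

2450 mi

Rearranging: r = √(G·m₁m₂/F).
F = 2.46 mN = 0.002460 N; m₁ = 3.18×10^8 t = 3.180×10^11 kg; m₂ = 1.80×10^9 kg; G = 6.674×10^-11 N·m²/kg².
r = 3.941×10^6 m
3.941×10^6 m × (1 mi / 1609 m) = 2449 mi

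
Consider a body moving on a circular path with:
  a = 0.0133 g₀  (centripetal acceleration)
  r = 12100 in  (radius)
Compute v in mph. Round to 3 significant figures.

14.2 mph

Solving a = v²/r for v: v = √(a·r).
a = 0.0133 g₀ = 0.1304 m/s²; r = 12100 in = 307.3 m.
v = 6.331 m/s
6.331 m/s × (1 mph / 0.4470 m/s) = 14.16 mph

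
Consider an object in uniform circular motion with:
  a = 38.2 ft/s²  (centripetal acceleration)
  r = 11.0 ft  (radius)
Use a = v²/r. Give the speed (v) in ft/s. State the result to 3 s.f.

Rearranging a = v²/r for v: v = √(a·r).
a = 38.2 ft/s² = 11.64 m/s²; r = 11.0 ft = 3.353 m.
v = 6.248 m/s
6.248 m/s × (1 ft/s / 0.3048 m/s) = 20.50 ft/s

20.5 ft/s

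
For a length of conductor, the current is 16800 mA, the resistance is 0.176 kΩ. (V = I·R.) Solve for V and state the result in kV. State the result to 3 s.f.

Directly: V = IR.
I = 16800 mA = 16.80 A; R = 0.176 kΩ = 176.0 Ω.
V = 2957 V
2957 V × (1 kV / 1000 V) = 2.957 kV

2.96 kV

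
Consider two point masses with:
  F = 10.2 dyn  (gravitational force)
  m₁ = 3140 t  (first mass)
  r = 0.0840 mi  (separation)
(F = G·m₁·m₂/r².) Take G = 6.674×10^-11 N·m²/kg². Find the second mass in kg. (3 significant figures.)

8890 kg

Solving F = G·m₁·m₂/r² for m₂: m₂ = F·r²/(G·m₁).
F = 10.2 dyn = 1.020×10^-4 N; m₁ = 3140 t = 3.140×10^6 kg; r = 0.0840 mi = 135.2 m; G = 6.674×10^-11 N·m²/kg².
m₂ = 8895 kg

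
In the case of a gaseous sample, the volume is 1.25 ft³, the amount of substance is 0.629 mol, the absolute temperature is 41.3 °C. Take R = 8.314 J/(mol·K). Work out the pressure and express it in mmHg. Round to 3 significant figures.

From the ideal-gas law: P = nRT/V.
V = 1.25 ft³ = 0.03540 m³; n = 0.629 mol; T = 41.3 °C = 314.4 K; R = 8.314 J/(mol·K).
P = 46458 Pa  (the unit combination reduces to kg/(m·s²) = Pa)
46458 Pa × (1 mmHg / 133.3 Pa) = 348.5 mmHg

348 mmHg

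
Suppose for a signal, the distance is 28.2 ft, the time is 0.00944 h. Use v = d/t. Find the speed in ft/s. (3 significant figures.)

0.830 ft/s

Directly: v = d/t.
d = 28.2 ft = 8.595 m; t = 0.00944 h = 33.98 s.
v = 0.2529 m/s
0.2529 m/s × (1 ft/s / 0.3048 m/s) = 0.8298 ft/s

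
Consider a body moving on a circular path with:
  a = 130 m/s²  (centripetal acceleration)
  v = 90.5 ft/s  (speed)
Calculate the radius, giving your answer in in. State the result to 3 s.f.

Solving a = v²/r for r: r = v²/a.
a = 130 m/s²; v = 90.5 ft/s = 27.58 m/s.
r = 5.853 m
5.853 m × (1 in / 0.02540 m) = 230.4 in

230 in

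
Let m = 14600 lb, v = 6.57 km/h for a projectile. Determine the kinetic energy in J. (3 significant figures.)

Directly: KE = ½mv².
m = 14600 lb = 6622 kg; v = 6.57 km/h = 1.825 m/s.
KE = 11028 J

11000 J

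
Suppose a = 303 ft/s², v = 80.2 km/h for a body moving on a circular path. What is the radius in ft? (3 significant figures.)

17.6 ft

Solving a = v²/r for r: r = v²/a.
a = 303 ft/s² = 92.35 m/s²; v = 80.2 km/h = 22.28 m/s.
r = 5.374 m
5.374 m × (1 ft / 0.3048 m) = 17.63 ft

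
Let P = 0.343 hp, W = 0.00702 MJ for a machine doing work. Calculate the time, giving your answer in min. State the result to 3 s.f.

Rearranging P = W/t for t: t = W/P.
P = 0.343 hp = 255.8 W; W = 0.00702 MJ = 7020 J.
t = 27.45 s
27.45 s × (1 min / 60.00 s) = 0.4574 min

0.457 min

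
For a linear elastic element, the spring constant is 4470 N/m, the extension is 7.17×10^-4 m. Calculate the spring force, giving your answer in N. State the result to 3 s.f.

3.20 N

From Hooke's law: F = kx.
k = 4470 N/m; x = 7.17×10^-4 m.
F = 3.205 N  (the unit combination reduces to kg·m/s² = N)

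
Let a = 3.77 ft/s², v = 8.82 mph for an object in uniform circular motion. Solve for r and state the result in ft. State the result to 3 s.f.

Rearranging a = v²/r for r: r = v²/a.
a = 3.77 ft/s² = 1.149 m/s²; v = 8.82 mph = 3.943 m/s.
r = 13.53 m
13.53 m × (1 ft / 0.3048 m) = 44.39 ft

44.4 ft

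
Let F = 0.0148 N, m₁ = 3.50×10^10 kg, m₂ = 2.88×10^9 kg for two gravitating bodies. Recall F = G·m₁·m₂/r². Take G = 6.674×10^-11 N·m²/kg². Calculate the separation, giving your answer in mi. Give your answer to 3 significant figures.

From Newton's law of gravitation: r = √(G·m₁m₂/F).
F = 0.0148 N; m₁ = 3.50×10^10 kg; m₂ = 2.88×10^9 kg; G = 6.674×10^-11 N·m²/kg².
r = 6.742×10^5 m
6.742×10^5 m × (1 mi / 1609 m) = 418.9 mi

419 mi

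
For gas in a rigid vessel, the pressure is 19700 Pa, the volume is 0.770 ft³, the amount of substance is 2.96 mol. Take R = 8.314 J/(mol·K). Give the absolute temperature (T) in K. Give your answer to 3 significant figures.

Rearranging PV = nRT for T: T = PV/(nR).
P = 19700 Pa; V = 0.770 ft³ = 0.02180 m³; n = 2.96 mol; R = 8.314 J/(mol·K).
T = 17.45 K

17.5 K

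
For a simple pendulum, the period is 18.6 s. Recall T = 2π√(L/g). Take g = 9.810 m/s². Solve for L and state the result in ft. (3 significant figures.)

282 ft

Solving T = 2π√(L/g) for L: L = g·(T/2π)².
T = 18.6 s; g = 9.810 m/s².
L = 85.97 m
85.97 m × (1 ft / 0.3048 m) = 282.0 ft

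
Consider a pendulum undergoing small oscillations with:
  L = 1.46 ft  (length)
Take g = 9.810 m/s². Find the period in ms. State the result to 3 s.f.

T is given directly by: T = 2π√(L/g).
L = 1.46 ft = 0.4450 m; g = 9.810 m/s².
T = 1.338 s
1.338 s × (1 ms / 0.001000 s) = 1338 ms

1340 ms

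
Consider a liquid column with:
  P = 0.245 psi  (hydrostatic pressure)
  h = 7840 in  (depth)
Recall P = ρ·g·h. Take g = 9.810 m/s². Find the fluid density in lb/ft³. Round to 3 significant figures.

0.0540 lb/ft³

Rearranging: ρ = P/(g·h).
P = 0.245 psi = 1689 Pa; h = 7840 in = 199.1 m; g = 9.810 m/s².
ρ = 0.8647 kg/m³
0.8647 kg/m³ × (1 lb/ft³ / 16.02 kg/m³) = 0.05398 lb/ft³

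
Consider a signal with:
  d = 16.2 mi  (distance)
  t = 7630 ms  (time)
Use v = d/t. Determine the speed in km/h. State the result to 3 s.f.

12300 km/h

v is given directly by: v = d/t.
d = 16.2 mi = 26071 m; t = 7630 ms = 7.630 s.
v = 3417 m/s
3417 m/s × (1 km/h / 0.2778 m/s) = 12301 km/h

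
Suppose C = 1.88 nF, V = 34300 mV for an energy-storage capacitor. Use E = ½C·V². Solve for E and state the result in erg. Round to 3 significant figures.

Directly: E = ½CV².
C = 1.88 nF = 1.880×10^-9 F; V = 34300 mV = 34.30 V.
E = 1.106×10^-6 J
1.106×10^-6 J × (1 erg / 1.000×10^-7 J) = 11.06 erg

11.1 erg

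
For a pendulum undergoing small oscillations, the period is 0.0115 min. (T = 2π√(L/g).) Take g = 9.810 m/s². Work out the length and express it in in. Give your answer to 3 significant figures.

Solving T = 2π√(L/g) for L: L = g·(T/2π)².
T = 0.0115 min = 0.6900 s; g = 9.810 m/s².
L = 0.1183 m
0.1183 m × (1 in / 0.02540 m) = 4.658 in

4.66 in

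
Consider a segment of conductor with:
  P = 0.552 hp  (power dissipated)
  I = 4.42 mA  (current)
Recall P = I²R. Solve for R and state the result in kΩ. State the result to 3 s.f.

21100 kΩ

Rearranging P = I²R for R: R = P/I².
P = 0.552 hp = 411.6 W; I = 4.42 mA = 0.004420 A.
R = 2.107×10^7 Ω
2.107×10^7 Ω × (1 kΩ / 1000 Ω) = 21070 kΩ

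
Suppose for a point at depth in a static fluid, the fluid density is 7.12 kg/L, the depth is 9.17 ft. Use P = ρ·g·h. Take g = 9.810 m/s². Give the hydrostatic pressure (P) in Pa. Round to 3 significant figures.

1.95×10^5 Pa

P is given directly by: P = ρgh.
ρ = 7.12 kg/L = 7120 kg/m³; h = 9.17 ft = 2.795 m; g = 9.810 m/s².
P = 1.952×10^5 Pa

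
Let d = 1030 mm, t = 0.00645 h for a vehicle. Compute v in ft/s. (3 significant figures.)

Directly: v = d/t.
d = 1030 mm = 1.030 m; t = 0.00645 h = 23.22 s.
v = 0.04436 m/s
0.04436 m/s × (1 ft/s / 0.3048 m/s) = 0.1455 ft/s

0.146 ft/s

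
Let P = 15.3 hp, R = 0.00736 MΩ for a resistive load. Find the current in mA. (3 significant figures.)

1250 mA

Rearranging: I = √(P/R).
P = 15.3 hp = 11409 W; R = 0.00736 MΩ = 7360 Ω.
I = 1.245 A
1.245 A × (1 mA / 0.001000 A) = 1245 mA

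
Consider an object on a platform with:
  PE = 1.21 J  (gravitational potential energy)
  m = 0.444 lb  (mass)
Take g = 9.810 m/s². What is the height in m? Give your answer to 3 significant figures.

0.612 m

Rearranging: h = PE/(m·g).
PE = 1.21 J; m = 0.444 lb = 0.2014 kg; g = 9.810 m/s².
h = 0.6124 m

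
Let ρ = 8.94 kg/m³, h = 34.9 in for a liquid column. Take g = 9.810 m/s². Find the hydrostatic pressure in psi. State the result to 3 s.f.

P is given directly by: P = ρgh.
ρ = 8.94 kg/m³; h = 34.9 in = 0.8865 m; g = 9.810 m/s².
P = 77.74 Pa
77.74 Pa × (1 psi / 6895 Pa) = 0.01128 psi

0.0113 psi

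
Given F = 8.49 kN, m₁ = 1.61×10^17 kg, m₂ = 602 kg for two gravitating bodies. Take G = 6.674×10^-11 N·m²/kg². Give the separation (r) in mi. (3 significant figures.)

0.542 mi

From Newton's law of gravitation: r = √(G·m₁m₂/F).
F = 8.49 kN = 8490 N; m₁ = 1.61×10^17 kg; m₂ = 602 kg; G = 6.674×10^-11 N·m²/kg².
r = 872.9 m
872.9 m × (1 mi / 1609 m) = 0.5424 mi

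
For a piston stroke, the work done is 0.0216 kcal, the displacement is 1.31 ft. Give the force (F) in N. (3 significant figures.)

226 N

Solving W = F·d for F: F = W/d.
W = 0.0216 kcal = 90.37 J; d = 1.31 ft = 0.3993 m.
F = 226.3 N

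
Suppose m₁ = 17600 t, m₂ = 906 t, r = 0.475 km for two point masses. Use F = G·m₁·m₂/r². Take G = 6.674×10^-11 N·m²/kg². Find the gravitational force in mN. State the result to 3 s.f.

From Newton's law of gravitation: F = Gm₁m₂/r².
m₁ = 17600 t = 1.760×10^7 kg; m₂ = 906 t = 9.060×10^5 kg; r = 0.475 km = 475.0 m; G = 6.674×10^-11 N·m²/kg².
F = 0.004717 N  (the unit combination reduces to kg·m/s² = N)
0.004717 N × (1 mN / 0.001000 N) = 4.717 mN

4.72 mN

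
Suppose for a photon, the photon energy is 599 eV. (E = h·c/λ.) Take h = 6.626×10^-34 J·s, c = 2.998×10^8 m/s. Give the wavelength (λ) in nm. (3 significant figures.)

Solving E = h·c/λ for λ: λ = hc/E.
E = 599 eV = 9.597×10^-17 J; h = 6.626×10^-34 J·s; c = 2.998×10^8 m/s.
λ = 2.070×10^-9 m
2.070×10^-9 m × (1 nm / 1.000×10^-9 m) = 2.070 nm

2.07 nm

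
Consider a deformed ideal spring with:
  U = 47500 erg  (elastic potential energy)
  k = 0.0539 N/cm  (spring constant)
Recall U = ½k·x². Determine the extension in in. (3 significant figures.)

1.65 in

Rearranging U = ½k·x² for x: x = √(2U/k).
U = 47500 erg = 0.004750 J; k = 0.0539 N/cm = 5.390 N/m.
x = 0.04198 m
0.04198 m × (1 in / 0.02540 m) = 1.653 in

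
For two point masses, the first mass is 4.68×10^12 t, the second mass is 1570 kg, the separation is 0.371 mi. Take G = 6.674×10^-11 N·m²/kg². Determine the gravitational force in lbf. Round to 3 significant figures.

309 lbf

From Newton's law of gravitation: F = Gm₁m₂/r².
m₁ = 4.68×10^12 t = 4.680×10^15 kg; m₂ = 1570 kg; r = 0.371 mi = 597.1 m; G = 6.674×10^-11 N·m²/kg².
F = 1376 N  (the unit combination reduces to kg·m/s² = N)
1376 N × (1 lbf / 4.448 N) = 309.2 lbf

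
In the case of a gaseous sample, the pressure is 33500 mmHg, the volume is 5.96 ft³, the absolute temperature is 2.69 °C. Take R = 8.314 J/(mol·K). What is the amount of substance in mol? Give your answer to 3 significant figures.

Rearranging PV = nRT for n: n = PV/(RT).
P = 33500 mmHg = 4.466×10^6 Pa; V = 5.96 ft³ = 0.1688 m³; T = 2.69 °C = 275.8 K; R = 8.314 J/(mol·K).
n = 328.7 mol

329 mol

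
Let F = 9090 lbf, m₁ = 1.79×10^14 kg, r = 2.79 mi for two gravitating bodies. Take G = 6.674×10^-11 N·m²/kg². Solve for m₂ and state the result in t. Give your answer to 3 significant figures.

68200 t

Rearranging: m₂ = F·r²/(G·m₁).
F = 9090 lbf = 40434 N; m₁ = 1.79×10^14 kg; r = 2.79 mi = 4490 m; G = 6.674×10^-11 N·m²/kg².
m₂ = 6.824×10^7 kg
6.824×10^7 kg × (1 t / 1000 kg) = 68237 t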